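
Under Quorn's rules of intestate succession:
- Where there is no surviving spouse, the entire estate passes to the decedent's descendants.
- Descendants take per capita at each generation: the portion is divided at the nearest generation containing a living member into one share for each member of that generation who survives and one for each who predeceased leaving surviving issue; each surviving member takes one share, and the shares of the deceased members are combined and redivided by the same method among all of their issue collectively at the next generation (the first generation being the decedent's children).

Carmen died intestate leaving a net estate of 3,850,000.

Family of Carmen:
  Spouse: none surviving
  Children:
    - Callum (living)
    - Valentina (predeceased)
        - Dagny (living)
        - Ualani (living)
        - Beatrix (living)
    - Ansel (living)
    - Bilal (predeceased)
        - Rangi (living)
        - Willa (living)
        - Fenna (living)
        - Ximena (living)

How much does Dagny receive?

The entire 3,850,000 passes to the descendants.
That amount (3,850,000) is divided at the children's generation into 4 shares of 962,500. Callum and Ansel each take 962,500. The 2 shares of the deceased (Valentina and Bilal) are combined into a pool of 1,925,000.
That pool (1,925,000) is divided at the grandchildren's generation equally among Dagny, Ualani, Beatrix, Rangi, Willa, Fenna, and Ximena: 275,000 each.

Dagny receives 275,000.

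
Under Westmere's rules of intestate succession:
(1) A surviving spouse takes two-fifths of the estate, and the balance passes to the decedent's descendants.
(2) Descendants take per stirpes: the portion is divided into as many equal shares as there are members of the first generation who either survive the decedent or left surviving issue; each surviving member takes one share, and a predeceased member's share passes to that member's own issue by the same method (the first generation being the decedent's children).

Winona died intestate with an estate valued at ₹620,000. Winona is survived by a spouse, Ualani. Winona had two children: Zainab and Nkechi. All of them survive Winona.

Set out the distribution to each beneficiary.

Ualani takes two-fifths of ₹620,000 = ₹248,000. The remaining ₹372,000 passes to the descendants.
The descendants' portion (₹372,000) is divided into 2 shares of ₹186,000: Zainab and Nkechi each take ₹186,000.

Ualani: ₹248,000; Zainab: ₹186,000; Nkechi: ₹186,000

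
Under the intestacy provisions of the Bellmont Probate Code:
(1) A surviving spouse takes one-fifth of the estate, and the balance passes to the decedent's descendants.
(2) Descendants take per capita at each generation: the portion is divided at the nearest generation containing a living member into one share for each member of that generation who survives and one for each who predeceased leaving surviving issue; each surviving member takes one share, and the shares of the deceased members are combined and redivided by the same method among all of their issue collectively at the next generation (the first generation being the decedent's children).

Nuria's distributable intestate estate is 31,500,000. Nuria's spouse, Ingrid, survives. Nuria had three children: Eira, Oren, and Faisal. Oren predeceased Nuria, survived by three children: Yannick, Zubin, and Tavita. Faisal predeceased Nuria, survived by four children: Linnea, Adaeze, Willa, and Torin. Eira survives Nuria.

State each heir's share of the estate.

Ingrid: 6,300,000; Eira: 8,400,000; Yannick: 2,400,000; Zubin: 2,400,000; Tavita: 2,400,000; Linnea: 2,400,000; Adaeze: 2,400,000; Willa: 2,400,000; Torin: 2,400,000

Ingrid takes one-fifth of 31,500,000 = 6,300,000. The remaining 25,200,000 passes to the descendants.
The descendants' portion (25,200,000) is divided at the children's generation into 3 shares of 8,400,000. Eira takes 8,400,000. The 2 shares of the deceased (Oren and Faisal) are combined into a pool of 16,800,000.
That pool (16,800,000) is divided at the grandchildren's generation equally among Yannick, Zubin, Tavita, Linnea, Adaeze, Willa, and Torin: 2,400,000 each.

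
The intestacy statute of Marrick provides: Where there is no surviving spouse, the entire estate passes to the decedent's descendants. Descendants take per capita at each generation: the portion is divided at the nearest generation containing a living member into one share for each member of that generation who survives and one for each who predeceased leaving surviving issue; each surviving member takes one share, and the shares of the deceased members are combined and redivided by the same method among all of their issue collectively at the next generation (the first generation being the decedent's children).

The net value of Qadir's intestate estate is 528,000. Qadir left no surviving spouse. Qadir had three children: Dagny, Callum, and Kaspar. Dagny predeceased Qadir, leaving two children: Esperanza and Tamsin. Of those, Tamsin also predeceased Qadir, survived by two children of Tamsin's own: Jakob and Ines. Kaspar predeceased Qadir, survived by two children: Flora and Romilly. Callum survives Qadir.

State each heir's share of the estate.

The entire 528,000 passes to the descendants.
That amount (528,000) is divided at the children's generation into 3 shares of 176,000. Callum takes 176,000. The 2 shares of the deceased (Dagny and Kaspar) are combined into a pool of 352,000.
That pool (352,000) is divided at the grandchildren's generation into 4 shares of 88,000. Esperanza, Flora, and Romilly each take 88,000. The remaining share for the deceased Tamsin (88,000) is carried to the next generation.
That pool (88,000) is divided at the great-grandchildren's generation equally among Jakob and Ines: 44,000 each.

Esperanza: 88,000; Jakob: 44,000; Ines: 44,000; Callum: 176,000; Flora: 88,000; Romilly: 88,000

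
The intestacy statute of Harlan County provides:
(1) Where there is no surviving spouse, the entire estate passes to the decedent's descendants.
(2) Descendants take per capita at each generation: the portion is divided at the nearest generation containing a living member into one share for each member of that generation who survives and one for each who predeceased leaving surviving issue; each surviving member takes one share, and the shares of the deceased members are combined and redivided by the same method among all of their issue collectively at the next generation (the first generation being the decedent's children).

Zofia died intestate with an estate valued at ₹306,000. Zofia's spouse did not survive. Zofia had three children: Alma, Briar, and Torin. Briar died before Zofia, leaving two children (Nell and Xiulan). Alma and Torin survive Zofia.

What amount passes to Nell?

The entire ₹306,000 passes to the descendants.
That amount (₹306,000) is divided at the children's generation into 3 shares of ₹102,000. Alma and Torin each take ₹102,000. The remaining share for the deceased Briar (₹102,000) is carried to the next generation.
That pool (₹102,000) is divided at the grandchildren's generation equally among Nell and Xiulan: ₹51,000 each.

Nell receives ₹51,000.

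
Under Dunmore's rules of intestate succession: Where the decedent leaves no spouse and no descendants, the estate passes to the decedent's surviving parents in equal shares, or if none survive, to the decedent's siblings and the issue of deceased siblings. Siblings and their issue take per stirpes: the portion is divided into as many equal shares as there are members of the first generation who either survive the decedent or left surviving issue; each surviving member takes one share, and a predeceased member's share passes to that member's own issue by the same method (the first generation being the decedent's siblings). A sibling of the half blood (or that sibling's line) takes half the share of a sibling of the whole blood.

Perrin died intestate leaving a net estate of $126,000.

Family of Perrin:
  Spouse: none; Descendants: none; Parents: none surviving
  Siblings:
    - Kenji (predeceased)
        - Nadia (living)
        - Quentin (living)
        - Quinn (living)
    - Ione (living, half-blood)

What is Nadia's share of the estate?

Nadia receives $28,000.

The entire $126,000 passes to the siblings and their issue.
Counting each half-blood sibling's line as half a unit, there are 3/2 units in $126,000, so one unit is $84,000. Whole-blood lines (Kenji) take $84,000 each; half-blood lines (Ione) take $42,000 each.
Kenji's share ($84,000) is divided into 3 shares of $28,000: Nadia, Quentin, and Quinn each take $28,000.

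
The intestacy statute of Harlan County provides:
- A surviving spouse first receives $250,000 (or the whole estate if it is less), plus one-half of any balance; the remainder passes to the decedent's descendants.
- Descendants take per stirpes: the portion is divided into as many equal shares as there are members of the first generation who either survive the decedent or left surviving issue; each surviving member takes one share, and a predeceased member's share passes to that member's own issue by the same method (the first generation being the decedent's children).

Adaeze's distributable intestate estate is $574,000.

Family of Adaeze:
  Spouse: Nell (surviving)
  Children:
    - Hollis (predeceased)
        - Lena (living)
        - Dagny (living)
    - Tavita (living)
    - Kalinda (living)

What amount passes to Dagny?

Dagny receives $27,000.

Nell first takes $250,000, leaving a balance of $324,000. Nell then takes one-half of the balance ($162,000), for a total of $412,000. The remaining $162,000 passes to the descendants.
The descendants' portion ($162,000) is divided into 3 shares of $54,000: Tavita and Kalinda each take $54,000; Hollis's $54,000 share passes to Hollis's issue.
Hollis's share ($54,000) is divided into 2 shares of $27,000: Lena and Dagny each take $27,000.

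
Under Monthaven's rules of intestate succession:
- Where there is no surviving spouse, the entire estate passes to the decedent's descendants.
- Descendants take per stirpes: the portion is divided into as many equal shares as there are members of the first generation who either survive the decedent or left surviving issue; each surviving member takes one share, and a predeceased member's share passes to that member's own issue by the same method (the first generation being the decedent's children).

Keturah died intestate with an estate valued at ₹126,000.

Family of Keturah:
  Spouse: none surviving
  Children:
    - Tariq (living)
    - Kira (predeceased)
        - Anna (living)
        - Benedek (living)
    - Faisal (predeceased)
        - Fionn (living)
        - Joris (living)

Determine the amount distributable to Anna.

The entire ₹126,000 passes to the descendants.
That amount (₹126,000) is divided into 3 shares of ₹42,000: Tariq takes ₹42,000; Kira's ₹42,000 share passes to Kira's issue; Faisal's ₹42,000 share passes to Faisal's issue.
Kira's share (₹42,000) is divided into 2 shares of ₹21,000: Anna and Benedek each take ₹21,000.
Faisal's share (₹42,000) is divided into 2 shares of ₹21,000: Fionn and Joris each take ₹21,000.

Anna receives ₹21,000.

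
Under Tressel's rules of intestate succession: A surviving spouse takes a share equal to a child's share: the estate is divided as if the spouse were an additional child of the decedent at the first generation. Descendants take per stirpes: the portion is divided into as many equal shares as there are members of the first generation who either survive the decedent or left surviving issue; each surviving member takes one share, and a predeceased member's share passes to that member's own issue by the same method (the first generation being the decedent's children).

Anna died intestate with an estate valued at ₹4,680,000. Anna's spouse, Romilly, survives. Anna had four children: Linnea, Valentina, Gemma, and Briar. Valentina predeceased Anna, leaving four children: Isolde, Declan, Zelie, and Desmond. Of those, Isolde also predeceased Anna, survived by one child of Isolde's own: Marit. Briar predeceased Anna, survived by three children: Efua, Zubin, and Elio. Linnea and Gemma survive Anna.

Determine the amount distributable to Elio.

The spouse counts as an additional share at the children's level, so there are 5 primary shares of ₹936,000. Romilly takes one such share (₹936,000).
The children's combined portion (₹3,744,000) is divided into 4 shares of ₹936,000: Linnea and Gemma each take ₹936,000; Valentina's ₹936,000 share passes to Valentina's issue; Briar's ₹936,000 share passes to Briar's issue.
Valentina's share (₹936,000) is divided into 4 shares of ₹234,000: Declan, Zelie, and Desmond each take ₹234,000; Isolde's ₹234,000 share passes to Isolde's issue.
Isolde's share (₹234,000) passes entirely to Marit.
Briar's share (₹936,000) is divided into 3 shares of ₹312,000: Efua, Zubin, and Elio each take ₹312,000.

Elio receives ₹312,000.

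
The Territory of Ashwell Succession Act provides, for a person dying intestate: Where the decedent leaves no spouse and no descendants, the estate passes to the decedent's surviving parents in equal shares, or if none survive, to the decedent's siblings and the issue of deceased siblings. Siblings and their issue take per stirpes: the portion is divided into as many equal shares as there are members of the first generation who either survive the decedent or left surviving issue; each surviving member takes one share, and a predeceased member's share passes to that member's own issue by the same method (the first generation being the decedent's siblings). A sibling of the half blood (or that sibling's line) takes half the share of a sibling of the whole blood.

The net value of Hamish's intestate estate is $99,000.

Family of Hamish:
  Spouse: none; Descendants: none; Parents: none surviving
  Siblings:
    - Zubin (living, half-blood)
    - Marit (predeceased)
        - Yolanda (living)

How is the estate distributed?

The entire $99,000 passes to the siblings and their issue.
Counting each half-blood sibling's line as half a unit, there are 3/2 units in $99,000, so one unit is $66,000. Whole-blood lines (Marit) take $66,000 each; half-blood lines (Zubin) take $33,000 each.
Marit's share ($66,000) passes entirely to Yolanda.

Zubin: $33,000; Yolanda: $66,000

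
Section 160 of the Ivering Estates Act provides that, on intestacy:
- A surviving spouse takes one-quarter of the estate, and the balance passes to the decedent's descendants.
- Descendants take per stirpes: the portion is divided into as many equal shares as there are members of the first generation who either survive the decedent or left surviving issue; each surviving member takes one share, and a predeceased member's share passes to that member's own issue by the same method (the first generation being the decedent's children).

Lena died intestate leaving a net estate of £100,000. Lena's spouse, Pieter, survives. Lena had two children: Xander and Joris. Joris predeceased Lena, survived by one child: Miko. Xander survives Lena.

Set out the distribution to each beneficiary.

Pieter: £25,000; Xander: £37,500; Miko: £37,500

Pieter takes one-quarter of £100,000 = £25,000. The remaining £75,000 passes to the descendants.
The descendants' portion (£75,000) is divided into 2 shares of £37,500: Xander takes £37,500; Joris's £37,500 share passes to Joris's issue.
Joris's share (£37,500) passes entirely to Miko.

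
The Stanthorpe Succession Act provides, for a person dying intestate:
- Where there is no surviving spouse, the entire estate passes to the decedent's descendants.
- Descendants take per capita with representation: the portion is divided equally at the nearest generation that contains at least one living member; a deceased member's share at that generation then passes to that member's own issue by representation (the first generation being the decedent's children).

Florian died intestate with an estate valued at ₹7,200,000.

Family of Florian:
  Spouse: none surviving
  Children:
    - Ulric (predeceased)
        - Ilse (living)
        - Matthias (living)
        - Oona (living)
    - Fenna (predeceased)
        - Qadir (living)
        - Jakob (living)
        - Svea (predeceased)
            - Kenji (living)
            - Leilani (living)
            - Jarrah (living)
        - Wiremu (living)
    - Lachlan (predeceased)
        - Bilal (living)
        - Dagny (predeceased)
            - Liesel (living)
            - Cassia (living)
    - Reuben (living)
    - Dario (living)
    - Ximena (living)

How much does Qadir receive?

The entire ₹7,200,000 passes to the descendants.
That amount (₹7,200,000) is divided into 6 shares of ₹1,200,000: Reuben, Dario, and Ximena each take ₹1,200,000; Ulric's ₹1,200,000 share passes to Ulric's issue; Fenna's ₹1,200,000 share passes to Fenna's issue; Lachlan's ₹1,200,000 share passes to Lachlan's issue.
Ulric's share (₹1,200,000) is divided into 3 shares of ₹400,000: Ilse, Matthias, and Oona each take ₹400,000.
Fenna's share (₹1,200,000) is divided into 4 shares of ₹300,000: Qadir, Jakob, and Wiremu each take ₹300,000; Svea's ₹300,000 share passes to Svea's issue.
Svea's share (₹300,000) is divided into 3 shares of ₹100,000: Kenji, Leilani, and Jarrah each take ₹100,000.
Lachlan's share (₹1,200,000) is divided into 2 shares of ₹600,000: Bilal takes ₹600,000; Dagny's ₹600,000 share passes to Dagny's issue.
Dagny's share (₹600,000) is divided into 2 shares of ₹300,000: Liesel and Cassia each take ₹300,000.

Qadir receives ₹300,000.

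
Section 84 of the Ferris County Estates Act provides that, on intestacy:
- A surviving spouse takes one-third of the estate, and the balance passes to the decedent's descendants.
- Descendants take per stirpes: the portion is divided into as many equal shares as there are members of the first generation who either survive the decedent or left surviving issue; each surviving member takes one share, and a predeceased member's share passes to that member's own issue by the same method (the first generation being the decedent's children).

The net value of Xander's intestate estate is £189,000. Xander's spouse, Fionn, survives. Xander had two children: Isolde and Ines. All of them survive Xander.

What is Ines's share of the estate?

Fionn takes one-third of £189,000 = £63,000. The remaining £126,000 passes to the descendants.
The descendants' portion (£126,000) is divided into 2 shares of £63,000: Isolde and Ines each take £63,000.

Ines receives £63,000.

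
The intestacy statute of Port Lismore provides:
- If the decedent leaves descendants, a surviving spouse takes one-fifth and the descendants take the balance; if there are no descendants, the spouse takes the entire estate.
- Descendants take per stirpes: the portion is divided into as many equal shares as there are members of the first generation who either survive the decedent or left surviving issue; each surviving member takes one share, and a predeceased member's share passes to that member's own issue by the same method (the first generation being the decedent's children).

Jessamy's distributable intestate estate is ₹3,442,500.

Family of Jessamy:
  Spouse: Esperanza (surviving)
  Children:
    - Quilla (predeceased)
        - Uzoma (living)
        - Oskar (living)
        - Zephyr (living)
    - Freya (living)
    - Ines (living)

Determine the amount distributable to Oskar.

Esperanza takes one-fifth of ₹3,442,500 = ₹688,500. The remaining ₹2,754,000 passes to the descendants.
The descendants' portion (₹2,754,000) is divided into 3 shares of ₹918,000: Freya and Ines each take ₹918,000; Quilla's ₹918,000 share passes to Quilla's issue.
Quilla's share (₹918,000) is divided into 3 shares of ₹306,000: Uzoma, Oskar, and Zephyr each take ₹306,000.

Oskar receives ₹306,000.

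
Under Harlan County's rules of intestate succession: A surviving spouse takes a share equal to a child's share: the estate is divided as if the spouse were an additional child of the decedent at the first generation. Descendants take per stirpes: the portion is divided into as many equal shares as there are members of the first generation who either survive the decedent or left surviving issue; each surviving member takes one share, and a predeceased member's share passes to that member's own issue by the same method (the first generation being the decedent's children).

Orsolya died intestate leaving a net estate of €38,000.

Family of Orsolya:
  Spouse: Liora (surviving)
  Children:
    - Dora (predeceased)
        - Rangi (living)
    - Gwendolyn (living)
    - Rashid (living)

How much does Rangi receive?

Rangi receives €9,500.

The spouse counts as an additional share at the children's level, so there are 4 primary shares of €9,500. Liora takes one such share (€9,500).
The children's combined portion (€28,500) is divided into 3 shares of €9,500: Gwendolyn and Rashid each take €9,500; Dora's €9,500 share passes to Dora's issue.
Dora's share (€9,500) passes entirely to Rangi.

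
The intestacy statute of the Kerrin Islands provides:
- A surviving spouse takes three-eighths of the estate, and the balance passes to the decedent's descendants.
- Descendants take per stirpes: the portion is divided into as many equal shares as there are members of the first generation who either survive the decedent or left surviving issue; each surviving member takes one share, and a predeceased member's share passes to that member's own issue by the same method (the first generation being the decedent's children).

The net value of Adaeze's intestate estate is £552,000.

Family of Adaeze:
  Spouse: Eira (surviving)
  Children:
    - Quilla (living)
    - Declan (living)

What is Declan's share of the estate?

Eira takes three-eighths of £552,000 = £207,000. The remaining £345,000 passes to the descendants.
The descendants' portion (£345,000) is divided into 2 shares of £172,500: Quilla and Declan each take £172,500.

Declan receives £172,500.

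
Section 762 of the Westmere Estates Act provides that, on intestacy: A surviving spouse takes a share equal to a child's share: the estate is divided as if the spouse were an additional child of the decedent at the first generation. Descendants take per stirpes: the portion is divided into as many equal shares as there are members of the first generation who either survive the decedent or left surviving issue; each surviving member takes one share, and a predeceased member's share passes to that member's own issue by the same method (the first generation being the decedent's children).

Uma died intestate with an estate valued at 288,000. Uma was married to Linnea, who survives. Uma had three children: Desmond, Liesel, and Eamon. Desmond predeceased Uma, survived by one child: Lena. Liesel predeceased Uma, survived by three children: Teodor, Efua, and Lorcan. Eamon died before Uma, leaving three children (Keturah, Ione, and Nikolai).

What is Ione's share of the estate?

The spouse counts as an additional share at the children's level, so there are 4 primary shares of 72,000. Linnea takes one such share (72,000).
The children's combined portion (216,000) is divided into 3 shares of 72,000: Desmond's 72,000 share passes to Desmond's issue; Liesel's 72,000 share passes to Liesel's issue; Eamon's 72,000 share passes to Eamon's issue.
Desmond's share (72,000) passes entirely to Lena.
Liesel's share (72,000) is divided into 3 shares of 24,000: Teodor, Efua, and Lorcan each take 24,000.
Eamon's share (72,000) is divided into 3 shares of 24,000: Keturah, Ione, and Nikolai each take 24,000.

Ione receives 24,000.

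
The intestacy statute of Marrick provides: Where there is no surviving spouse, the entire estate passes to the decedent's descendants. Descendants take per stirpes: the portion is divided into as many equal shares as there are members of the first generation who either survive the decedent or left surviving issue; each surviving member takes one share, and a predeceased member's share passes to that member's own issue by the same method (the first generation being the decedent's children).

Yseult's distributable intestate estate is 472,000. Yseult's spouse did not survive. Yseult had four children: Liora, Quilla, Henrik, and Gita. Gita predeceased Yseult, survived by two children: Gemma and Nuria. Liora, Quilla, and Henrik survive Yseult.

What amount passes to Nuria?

Nuria receives 59,000.

The entire 472,000 passes to the descendants.
That amount (472,000) is divided into 4 shares of 118,000: Liora, Quilla, and Henrik each take 118,000; Gita's 118,000 share passes to Gita's issue.
Gita's share (118,000) is divided into 2 shares of 59,000: Gemma and Nuria each take 59,000.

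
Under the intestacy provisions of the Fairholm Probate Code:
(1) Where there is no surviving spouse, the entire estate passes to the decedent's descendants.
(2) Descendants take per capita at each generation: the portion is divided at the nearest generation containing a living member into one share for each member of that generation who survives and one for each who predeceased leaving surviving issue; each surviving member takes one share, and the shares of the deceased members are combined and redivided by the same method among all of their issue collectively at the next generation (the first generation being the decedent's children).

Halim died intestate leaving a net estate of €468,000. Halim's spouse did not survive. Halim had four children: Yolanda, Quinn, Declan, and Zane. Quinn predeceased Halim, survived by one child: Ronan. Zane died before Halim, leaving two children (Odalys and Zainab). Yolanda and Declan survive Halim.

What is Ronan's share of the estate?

The entire €468,000 passes to the descendants.
That amount (€468,000) is divided at the children's generation into 4 shares of €117,000. Yolanda and Declan each take €117,000. The 2 shares of the deceased (Quinn and Zane) are combined into a pool of €234,000.
That pool (€234,000) is divided at the grandchildren's generation equally among Ronan, Odalys, and Zainab: €78,000 each.

Ronan receives €78,000.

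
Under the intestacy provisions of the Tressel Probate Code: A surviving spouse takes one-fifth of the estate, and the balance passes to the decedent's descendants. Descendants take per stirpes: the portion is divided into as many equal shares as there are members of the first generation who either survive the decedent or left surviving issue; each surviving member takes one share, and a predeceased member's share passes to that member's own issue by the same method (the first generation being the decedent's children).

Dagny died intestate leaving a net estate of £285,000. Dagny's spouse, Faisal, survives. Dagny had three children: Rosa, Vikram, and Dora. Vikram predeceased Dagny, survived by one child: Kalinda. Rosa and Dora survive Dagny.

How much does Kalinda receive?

Faisal takes one-fifth of £285,000 = £57,000. The remaining £228,000 passes to the descendants.
The descendants' portion (£228,000) is divided into 3 shares of £76,000: Rosa and Dora each take £76,000; Vikram's £76,000 share passes to Vikram's issue.
Vikram's share (£76,000) passes entirely to Kalinda.

Kalinda receives £76,000.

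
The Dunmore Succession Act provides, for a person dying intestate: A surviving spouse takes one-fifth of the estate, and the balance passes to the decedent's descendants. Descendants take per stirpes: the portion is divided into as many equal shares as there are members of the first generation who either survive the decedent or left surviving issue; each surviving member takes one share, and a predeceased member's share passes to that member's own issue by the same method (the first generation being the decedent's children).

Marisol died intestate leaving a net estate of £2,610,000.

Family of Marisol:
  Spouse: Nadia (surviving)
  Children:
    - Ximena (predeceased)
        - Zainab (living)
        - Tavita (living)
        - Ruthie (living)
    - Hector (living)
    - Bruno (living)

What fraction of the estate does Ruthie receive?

Ruthie receives 4/45 of the estate.

Nadia takes one-fifth of £2,610,000 = £522,000. The remaining £2,088,000 passes to the descendants.
The descendants' portion (£2,088,000) is divided into 3 shares of £696,000: Hector and Bruno each take £696,000; Ximena's £696,000 share passes to Ximena's issue.
Ximena's share (£696,000) is divided into 3 shares of £232,000: Zainab, Tavita, and Ruthie each take £232,000.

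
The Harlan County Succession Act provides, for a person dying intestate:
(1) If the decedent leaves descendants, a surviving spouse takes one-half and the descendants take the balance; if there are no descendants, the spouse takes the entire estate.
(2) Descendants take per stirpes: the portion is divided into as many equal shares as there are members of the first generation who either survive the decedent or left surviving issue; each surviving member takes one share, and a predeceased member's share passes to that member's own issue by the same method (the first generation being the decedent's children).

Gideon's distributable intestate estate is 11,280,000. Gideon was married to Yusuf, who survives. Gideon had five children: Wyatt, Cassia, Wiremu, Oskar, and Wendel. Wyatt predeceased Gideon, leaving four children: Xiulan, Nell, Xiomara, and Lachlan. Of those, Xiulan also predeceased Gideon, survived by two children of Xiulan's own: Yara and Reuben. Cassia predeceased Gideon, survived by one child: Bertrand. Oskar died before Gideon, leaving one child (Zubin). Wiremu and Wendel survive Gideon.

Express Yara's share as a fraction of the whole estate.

Yusuf takes one-half of 11,280,000 = 5,640,000. The remaining 5,640,000 passes to the descendants.
The descendants' portion (5,640,000) is divided into 5 shares of 1,128,000: Wiremu and Wendel each take 1,128,000; Wyatt's 1,128,000 share passes to Wyatt's issue; Cassia's 1,128,000 share passes to Cassia's issue; Oskar's 1,128,000 share passes to Oskar's issue.
Wyatt's share (1,128,000) is divided into 4 shares of 282,000: Nell, Xiomara, and Lachlan each take 282,000; Xiulan's 282,000 share passes to Xiulan's issue.
Xiulan's share (282,000) is divided into 2 shares of 141,000: Yara and Reuben each take 141,000.
Cassia's share (1,128,000) passes entirely to Bertrand.
Oskar's share (1,128,000) passes entirely to Zubin.

Yara receives 1/80 of the estate.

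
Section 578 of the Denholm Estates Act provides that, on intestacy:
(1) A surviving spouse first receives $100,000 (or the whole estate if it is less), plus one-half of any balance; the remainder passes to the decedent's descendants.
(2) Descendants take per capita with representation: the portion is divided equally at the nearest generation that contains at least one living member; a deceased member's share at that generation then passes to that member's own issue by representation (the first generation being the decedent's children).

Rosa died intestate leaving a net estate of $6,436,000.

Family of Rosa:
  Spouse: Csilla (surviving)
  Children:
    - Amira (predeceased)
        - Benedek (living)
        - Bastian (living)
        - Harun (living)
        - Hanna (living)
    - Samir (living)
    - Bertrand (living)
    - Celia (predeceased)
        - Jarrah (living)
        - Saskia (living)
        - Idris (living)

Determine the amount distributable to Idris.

Idris receives $264,000.

Csilla first takes $100,000, leaving a balance of $6,336,000. Csilla then takes one-half of the balance ($3,168,000), for a total of $3,268,000. The remaining $3,168,000 passes to the descendants.
The descendants' portion ($3,168,000) is divided into 4 shares of $792,000: Samir and Bertrand each take $792,000; Amira's $792,000 share passes to Amira's issue; Celia's $792,000 share passes to Celia's issue.
Amira's share ($792,000) is divided into 4 shares of $198,000: Benedek, Bastian, Harun, and Hanna each take $198,000.
Celia's share ($792,000) is divided into 3 shares of $264,000: Jarrah, Saskia, and Idris each take $264,000.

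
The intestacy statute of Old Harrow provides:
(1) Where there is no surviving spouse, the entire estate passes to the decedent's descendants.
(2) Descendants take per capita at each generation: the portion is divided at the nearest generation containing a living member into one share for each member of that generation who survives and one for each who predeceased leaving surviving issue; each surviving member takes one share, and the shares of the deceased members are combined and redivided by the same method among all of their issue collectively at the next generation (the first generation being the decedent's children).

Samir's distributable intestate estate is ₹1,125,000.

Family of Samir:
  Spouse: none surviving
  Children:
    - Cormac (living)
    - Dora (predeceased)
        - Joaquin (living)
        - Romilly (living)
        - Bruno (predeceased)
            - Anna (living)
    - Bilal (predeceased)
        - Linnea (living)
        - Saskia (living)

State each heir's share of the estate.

Cormac: ₹375,000; Joaquin: ₹150,000; Romilly: ₹150,000; Anna: ₹150,000; Linnea: ₹150,000; Saskia: ₹150,000

The entire ₹1,125,000 passes to the descendants.
That amount (₹1,125,000) is divided at the children's generation into 3 shares of ₹375,000. Cormac takes ₹375,000. The 2 shares of the deceased (Dora and Bilal) are combined into a pool of ₹750,000.
That pool (₹750,000) is divided at the grandchildren's generation into 5 shares of ₹150,000. Joaquin, Romilly, Linnea, and Saskia each take ₹150,000. The remaining share for the deceased Bruno (₹150,000) is carried to the next generation.
That pool (₹150,000) passes entirely to Anna, the sole taker at the great-grandchildren's generation.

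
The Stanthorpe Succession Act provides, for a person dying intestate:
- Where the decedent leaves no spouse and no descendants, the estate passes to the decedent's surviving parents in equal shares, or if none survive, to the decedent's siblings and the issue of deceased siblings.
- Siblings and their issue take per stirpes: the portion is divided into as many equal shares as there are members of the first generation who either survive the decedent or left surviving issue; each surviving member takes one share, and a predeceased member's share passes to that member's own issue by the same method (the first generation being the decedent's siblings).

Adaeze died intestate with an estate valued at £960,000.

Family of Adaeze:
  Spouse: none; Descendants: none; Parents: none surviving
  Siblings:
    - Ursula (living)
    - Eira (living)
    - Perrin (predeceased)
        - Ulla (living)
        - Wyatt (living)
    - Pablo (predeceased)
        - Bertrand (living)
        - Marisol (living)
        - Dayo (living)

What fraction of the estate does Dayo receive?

The entire £960,000 passes to the siblings and their issue.
That amount (£960,000) is divided into 4 shares of £240,000: Ursula and Eira each take £240,000; Perrin's £240,000 share passes to Perrin's issue; Pablo's £240,000 share passes to Pablo's issue.
Perrin's share (£240,000) is divided into 2 shares of £120,000: Ulla and Wyatt each take £120,000.
Pablo's share (£240,000) is divided into 3 shares of £80,000: Bertrand, Marisol, and Dayo each take £80,000.

Dayo receives 1/12 of the estate.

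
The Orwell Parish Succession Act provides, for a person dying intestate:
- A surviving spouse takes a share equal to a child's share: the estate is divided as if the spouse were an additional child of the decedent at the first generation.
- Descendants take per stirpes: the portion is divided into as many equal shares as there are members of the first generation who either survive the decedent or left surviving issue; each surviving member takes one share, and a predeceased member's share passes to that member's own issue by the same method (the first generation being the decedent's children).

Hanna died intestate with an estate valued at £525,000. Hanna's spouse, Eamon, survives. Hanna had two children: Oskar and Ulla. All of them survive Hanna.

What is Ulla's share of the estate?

The spouse counts as an additional share at the children's level, so there are 3 primary shares of £175,000. Eamon takes one such share (£175,000).
The children's combined portion (£350,000) is divided into 2 shares of £175,000: Oskar and Ulla each take £175,000.

Ulla receives £175,000.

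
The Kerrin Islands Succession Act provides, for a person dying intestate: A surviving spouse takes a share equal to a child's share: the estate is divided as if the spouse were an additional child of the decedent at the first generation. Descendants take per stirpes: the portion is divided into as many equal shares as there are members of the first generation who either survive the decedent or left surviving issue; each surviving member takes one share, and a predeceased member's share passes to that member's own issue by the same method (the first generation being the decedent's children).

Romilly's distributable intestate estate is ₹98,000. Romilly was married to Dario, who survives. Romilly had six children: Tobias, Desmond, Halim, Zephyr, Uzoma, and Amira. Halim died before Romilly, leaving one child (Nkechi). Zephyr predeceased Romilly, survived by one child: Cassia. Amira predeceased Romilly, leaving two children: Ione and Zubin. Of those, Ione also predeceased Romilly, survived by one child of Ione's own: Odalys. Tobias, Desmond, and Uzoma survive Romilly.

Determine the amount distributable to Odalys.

The spouse counts as an additional share at the children's level, so there are 7 primary shares of ₹14,000. Dario takes one such share (₹14,000).
The children's combined portion (₹84,000) is divided into 6 shares of ₹14,000: Tobias, Desmond, and Uzoma each take ₹14,000; Halim's ₹14,000 share passes to Halim's issue; Zephyr's ₹14,000 share passes to Zephyr's issue; Amira's ₹14,000 share passes to Amira's issue.
Halim's share (₹14,000) passes entirely to Nkechi.
Zephyr's share (₹14,000) passes entirely to Cassia.
Amira's share (₹14,000) is divided into 2 shares of ₹7,000: Zubin takes ₹7,000; Ione's ₹7,000 share passes to Ione's issue.
Ione's share (₹7,000) passes entirely to Odalys.

Odalys receives ₹7,000.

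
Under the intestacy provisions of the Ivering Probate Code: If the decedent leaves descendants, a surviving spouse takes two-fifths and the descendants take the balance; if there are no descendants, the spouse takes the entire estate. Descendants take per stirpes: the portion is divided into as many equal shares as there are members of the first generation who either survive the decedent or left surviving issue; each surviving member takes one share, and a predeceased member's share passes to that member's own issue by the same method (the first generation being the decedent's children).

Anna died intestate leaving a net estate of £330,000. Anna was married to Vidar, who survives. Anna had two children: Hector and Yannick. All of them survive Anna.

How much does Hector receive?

Vidar takes two-fifths of £330,000 = £132,000. The remaining £198,000 passes to the descendants.
The descendants' portion (£198,000) is divided into 2 shares of £99,000: Hector and Yannick each take £99,000.

Hector receives £99,000.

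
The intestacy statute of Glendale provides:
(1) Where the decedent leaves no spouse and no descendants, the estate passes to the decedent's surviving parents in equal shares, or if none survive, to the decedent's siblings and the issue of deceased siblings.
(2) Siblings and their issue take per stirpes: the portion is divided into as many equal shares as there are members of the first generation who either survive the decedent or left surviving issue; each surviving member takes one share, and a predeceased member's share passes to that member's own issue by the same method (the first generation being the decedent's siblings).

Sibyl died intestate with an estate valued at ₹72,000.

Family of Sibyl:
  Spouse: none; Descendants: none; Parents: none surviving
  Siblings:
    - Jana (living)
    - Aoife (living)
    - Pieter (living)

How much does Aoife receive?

The entire ₹72,000 passes to the siblings and their issue.
That amount (₹72,000) is divided into 3 shares of ₹24,000: Jana, Aoife, and Pieter each take ₹24,000.

Aoife receives ₹24,000.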